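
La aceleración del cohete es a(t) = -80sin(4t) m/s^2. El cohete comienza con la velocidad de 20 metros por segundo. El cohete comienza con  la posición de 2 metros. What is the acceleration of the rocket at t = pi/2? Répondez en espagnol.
Usando a(t) = -80·sin(4·t) y sustituyendo t = pi/2, encontramos a = 0.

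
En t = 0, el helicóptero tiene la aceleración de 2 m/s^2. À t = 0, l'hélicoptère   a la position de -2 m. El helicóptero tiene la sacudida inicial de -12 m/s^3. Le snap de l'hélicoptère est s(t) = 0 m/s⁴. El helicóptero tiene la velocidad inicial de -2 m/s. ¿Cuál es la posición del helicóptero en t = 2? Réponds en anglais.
To find the answer, we compute 4 integrals of s(t) = 0. Taking ∫s(t)dt and applying j(0) = -12, we find j(t) = -12. Finding the antiderivative of j(t) and using a(0) = 2: a(t) = 2 - 12·t. Finding the antiderivative of a(t) and using v(0) = -2: v(t) = -6·t^2 + 2·t - 2. Integrating velocity and using the initial condition x(0) = -2, we get x(t) = -2·t^3 + t^2 - 2·t - 2. Using x(t) = -2·t^3 + t^2 - 2·t - 2 and substituting t = 2, we find x = -18.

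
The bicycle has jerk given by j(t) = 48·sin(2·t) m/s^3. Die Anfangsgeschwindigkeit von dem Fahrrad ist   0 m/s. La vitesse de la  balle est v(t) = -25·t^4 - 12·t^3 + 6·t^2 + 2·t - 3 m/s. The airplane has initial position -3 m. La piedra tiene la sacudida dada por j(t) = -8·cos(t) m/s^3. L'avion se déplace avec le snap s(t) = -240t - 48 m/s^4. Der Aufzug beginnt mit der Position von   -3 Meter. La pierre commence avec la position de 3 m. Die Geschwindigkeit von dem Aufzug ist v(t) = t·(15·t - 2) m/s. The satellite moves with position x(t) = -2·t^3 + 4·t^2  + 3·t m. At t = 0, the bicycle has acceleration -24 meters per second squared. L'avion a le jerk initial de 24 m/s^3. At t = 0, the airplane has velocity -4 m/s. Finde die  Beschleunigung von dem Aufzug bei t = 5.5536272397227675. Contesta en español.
Partiendo de la velocidad v(t) = t·(15·t - 2), tomamos 1 derivada. La derivada de la velocidad da la aceleración: a(t) = 30·t - 2. Tenemos la aceleración a(t) = 30·t - 2. Sustituyendo t = 5.5536272397227675: a(5.5536272397227675) = 164.608817191683.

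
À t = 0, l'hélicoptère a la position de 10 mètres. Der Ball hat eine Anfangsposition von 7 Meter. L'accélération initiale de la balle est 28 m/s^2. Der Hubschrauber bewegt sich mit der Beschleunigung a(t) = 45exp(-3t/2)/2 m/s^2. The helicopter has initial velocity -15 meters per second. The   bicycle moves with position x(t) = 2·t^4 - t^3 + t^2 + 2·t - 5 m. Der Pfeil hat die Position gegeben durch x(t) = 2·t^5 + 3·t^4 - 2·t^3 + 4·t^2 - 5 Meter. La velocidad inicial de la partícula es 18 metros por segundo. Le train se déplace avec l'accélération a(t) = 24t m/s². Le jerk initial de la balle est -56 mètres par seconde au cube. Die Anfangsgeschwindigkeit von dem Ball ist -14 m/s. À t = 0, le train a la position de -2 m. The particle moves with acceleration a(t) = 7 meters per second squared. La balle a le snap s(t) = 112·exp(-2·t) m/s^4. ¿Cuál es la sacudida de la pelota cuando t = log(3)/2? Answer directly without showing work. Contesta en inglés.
The jerk at t = log(3)/2 is j = -56/3.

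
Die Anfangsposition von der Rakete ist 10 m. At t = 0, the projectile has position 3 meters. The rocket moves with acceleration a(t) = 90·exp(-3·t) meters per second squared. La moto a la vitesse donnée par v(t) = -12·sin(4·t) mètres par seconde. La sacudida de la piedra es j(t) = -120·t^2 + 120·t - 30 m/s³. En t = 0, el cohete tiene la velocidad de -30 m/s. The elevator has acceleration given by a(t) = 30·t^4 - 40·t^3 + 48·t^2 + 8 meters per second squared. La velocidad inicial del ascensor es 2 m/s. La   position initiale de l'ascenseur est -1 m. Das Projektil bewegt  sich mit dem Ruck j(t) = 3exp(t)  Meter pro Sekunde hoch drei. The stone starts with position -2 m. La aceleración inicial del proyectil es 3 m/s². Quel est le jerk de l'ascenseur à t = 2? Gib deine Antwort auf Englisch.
We must differentiate our acceleration equation a(t) = 30·t^4 - 40·t^3 + 48·t^2 + 8 1 time. The derivative of acceleration gives jerk: j(t) = 120·t^3 - 120·t^2 + 96·t. We have jerk j(t) = 120·t^3 - 120·t^2 + 96·t. Substituting t = 2: j(2) = 672.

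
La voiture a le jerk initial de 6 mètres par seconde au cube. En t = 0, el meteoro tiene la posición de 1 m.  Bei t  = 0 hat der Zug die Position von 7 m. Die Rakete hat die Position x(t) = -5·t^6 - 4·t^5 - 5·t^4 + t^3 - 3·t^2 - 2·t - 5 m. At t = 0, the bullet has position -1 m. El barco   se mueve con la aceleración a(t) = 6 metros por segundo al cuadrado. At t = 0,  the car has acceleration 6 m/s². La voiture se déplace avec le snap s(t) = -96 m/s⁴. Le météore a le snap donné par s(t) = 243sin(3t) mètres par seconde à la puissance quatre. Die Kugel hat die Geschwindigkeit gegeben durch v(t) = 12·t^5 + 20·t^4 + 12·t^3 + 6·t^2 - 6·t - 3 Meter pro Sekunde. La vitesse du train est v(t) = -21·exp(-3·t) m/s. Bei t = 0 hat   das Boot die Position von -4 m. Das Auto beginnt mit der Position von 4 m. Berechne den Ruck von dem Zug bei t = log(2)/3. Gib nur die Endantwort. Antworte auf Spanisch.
j(log(2)/3) = -189/2.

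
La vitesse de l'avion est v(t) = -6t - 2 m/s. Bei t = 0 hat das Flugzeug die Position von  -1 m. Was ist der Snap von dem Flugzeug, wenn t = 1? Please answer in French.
En partant de la vitesse v(t) = -6·t - 2, nous prenons 3 dérivées. En dérivant la vitesse, nous obtenons l'accélération: a(t) = -6. La dérivée de l'accélération donne le jerk: j(t) = 0. La dérivée du jerk donne le snap: s(t) = 0. De l'équation du snap s(t) = 0, nous substituons t = 1 pour obtenir s = 0.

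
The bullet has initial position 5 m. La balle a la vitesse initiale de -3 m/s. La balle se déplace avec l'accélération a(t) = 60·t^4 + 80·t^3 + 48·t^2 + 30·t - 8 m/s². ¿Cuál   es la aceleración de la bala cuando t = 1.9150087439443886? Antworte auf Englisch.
From the given acceleration equation a(t) = 60·t^4 + 80·t^3 + 48·t^2 + 30·t - 8, we substitute t = 1.9150087439443886 to get a = 1594.23232536393.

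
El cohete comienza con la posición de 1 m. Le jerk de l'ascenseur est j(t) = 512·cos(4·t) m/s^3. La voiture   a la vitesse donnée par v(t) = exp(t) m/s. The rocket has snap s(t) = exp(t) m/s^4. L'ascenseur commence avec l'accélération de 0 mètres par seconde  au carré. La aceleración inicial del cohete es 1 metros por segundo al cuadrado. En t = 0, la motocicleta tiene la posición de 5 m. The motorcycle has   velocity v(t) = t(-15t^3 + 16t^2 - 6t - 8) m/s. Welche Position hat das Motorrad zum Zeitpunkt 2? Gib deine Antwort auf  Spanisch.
Necesitamos integrar nuestra ecuación de la velocidad v(t) = t·(-15·t^3 + 16·t^2 - 6·t - 8) 1 vez. La antiderivada de la velocidad es la posición. Usando x(0) = 5, obtenemos x(t) = -3·t^5 + 4·t^4 - 2·t^3 - 4·t^2 + 5. Tenemos la posición x(t) = -3·t^5 + 4·t^4 - 2·t^3 - 4·t^2 + 5. Sustituyendo t = 2: x(2) = -59.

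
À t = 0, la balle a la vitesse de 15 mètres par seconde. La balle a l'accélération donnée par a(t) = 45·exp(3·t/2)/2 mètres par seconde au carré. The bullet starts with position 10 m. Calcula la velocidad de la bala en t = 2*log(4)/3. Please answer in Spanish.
Necesitamos integrar nuestra ecuación de la aceleración a(t) = 45·exp(3·t/2)/2 1 vez. La antiderivada de la aceleración, con v(0) = 15, da la velocidad: v(t) = 15·exp(3·t/2). De la ecuación de la velocidad v(t) = 15·exp(3·t/2), sustituimos t = 2*log(4)/3 para obtener v = 60.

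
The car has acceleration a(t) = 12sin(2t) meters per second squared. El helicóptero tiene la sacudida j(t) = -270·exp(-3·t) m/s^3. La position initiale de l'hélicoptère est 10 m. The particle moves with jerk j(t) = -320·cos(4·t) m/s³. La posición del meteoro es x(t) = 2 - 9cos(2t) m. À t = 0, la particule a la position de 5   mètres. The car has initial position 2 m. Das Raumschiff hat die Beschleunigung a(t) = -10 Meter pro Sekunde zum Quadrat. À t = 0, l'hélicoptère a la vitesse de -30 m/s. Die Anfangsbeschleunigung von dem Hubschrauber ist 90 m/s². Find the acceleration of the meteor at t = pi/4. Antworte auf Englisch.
To solve this, we need to take 2 derivatives of our position equation x(t) = 2 - 9·cos(2·t). The derivative of position gives velocity: v(t) = 18·sin(2·t). The derivative of velocity gives acceleration: a(t) = 36·cos(2·t). Using a(t) = 36·cos(2·t) and substituting t = pi/4, we find a = 0.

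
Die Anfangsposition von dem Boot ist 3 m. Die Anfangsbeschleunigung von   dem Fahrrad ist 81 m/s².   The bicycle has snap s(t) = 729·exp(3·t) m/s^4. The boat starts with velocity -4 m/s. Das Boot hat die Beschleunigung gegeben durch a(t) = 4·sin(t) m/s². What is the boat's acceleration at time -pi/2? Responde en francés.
De l'équation de l'accélération a(t) = 4·sin(t), nous substituons t = -pi/2 pour obtenir a = -4.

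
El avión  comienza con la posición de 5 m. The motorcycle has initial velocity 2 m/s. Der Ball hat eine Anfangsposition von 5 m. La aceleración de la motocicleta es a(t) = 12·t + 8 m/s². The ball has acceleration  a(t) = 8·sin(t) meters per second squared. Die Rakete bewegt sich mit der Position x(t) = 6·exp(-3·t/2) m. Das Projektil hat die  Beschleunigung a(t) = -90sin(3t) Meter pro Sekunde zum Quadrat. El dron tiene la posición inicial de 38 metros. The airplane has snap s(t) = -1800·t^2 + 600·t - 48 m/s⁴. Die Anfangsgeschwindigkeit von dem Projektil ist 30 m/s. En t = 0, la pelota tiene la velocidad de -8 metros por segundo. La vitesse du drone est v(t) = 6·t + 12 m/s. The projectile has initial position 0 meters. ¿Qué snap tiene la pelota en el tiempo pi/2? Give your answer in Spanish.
Para resolver esto, necesitamos tomar 2 derivadas de nuestra ecuación de la aceleración a(t) = 8·sin(t). La derivada de la aceleración da la sacudida: j(t) = 8·cos(t). Tomando d/dt de j(t), encontramos s(t) = -8·sin(t). Tenemos el snap s(t) = -8·sin(t). Sustituyendo t = pi/2: s(pi/2) = -8.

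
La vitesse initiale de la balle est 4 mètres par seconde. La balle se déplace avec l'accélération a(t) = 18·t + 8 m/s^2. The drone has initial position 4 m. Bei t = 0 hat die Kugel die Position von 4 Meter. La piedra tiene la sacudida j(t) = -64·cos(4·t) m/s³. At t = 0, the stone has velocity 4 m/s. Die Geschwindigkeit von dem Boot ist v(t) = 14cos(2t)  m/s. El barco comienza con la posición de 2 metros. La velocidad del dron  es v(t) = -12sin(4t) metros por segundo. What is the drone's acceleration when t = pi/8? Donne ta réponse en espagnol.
Para resolver esto, necesitamos tomar 1 derivada de nuestra ecuación de la velocidad v(t) = -12·sin(4·t). Derivando la velocidad, obtenemos la aceleración: a(t) = -48·cos(4·t). Tenemos la aceleración a(t) = -48·cos(4·t). Sustituyendo t = pi/8: a(pi/8) = 0.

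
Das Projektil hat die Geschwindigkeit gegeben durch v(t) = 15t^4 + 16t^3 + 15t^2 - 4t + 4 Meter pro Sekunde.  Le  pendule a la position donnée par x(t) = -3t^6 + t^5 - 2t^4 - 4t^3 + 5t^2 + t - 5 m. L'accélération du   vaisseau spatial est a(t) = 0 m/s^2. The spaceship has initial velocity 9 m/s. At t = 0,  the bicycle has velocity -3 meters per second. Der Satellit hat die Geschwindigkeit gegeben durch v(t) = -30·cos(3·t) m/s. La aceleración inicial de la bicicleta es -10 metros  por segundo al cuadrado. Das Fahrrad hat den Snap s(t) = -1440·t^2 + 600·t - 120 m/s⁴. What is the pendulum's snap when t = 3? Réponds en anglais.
Starting from position x(t) = -3·t^6 + t^5 - 2·t^4 - 4·t^3 + 5·t^2 + t - 5, we take 4 derivatives. Taking d/dt of x(t), we find v(t) = -18·t^5 + 5·t^4 - 8·t^3 - 12·t^2 + 10·t + 1. Taking d/dt of v(t), we find a(t) = -90·t^4 + 20·t^3 - 24·t^2 - 24·t + 10. The derivative of acceleration gives jerk: j(t) = -360·t^3 + 60·t^2 - 48·t - 24. Differentiating jerk, we get snap: s(t) = -1080·t^2 + 120·t - 48. We have snap s(t) = -1080·t^2 + 120·t - 48. Substituting t = 3: s(3) = -9408.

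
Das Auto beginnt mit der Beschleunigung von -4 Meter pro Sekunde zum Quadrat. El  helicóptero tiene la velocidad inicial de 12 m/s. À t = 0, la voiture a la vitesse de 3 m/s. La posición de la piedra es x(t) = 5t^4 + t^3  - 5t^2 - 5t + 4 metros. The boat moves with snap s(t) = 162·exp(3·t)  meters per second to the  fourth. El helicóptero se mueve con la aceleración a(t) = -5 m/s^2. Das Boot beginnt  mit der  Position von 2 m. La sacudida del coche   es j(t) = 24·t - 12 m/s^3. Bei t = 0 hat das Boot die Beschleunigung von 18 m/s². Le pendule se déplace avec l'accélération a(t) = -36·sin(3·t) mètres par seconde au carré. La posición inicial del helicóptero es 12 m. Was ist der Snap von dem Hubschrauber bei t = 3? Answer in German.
Ausgehend von der Beschleunigung a(t) = -5, nehmen wir 2 Ableitungen. Die Ableitung von der Beschleunigung ergibt den Ruck: j(t) = 0. Mit d/dt von j(t) finden wir s(t) = 0. Mit s(t) = 0 und Einsetzen von t = 3, finden wir s = 0.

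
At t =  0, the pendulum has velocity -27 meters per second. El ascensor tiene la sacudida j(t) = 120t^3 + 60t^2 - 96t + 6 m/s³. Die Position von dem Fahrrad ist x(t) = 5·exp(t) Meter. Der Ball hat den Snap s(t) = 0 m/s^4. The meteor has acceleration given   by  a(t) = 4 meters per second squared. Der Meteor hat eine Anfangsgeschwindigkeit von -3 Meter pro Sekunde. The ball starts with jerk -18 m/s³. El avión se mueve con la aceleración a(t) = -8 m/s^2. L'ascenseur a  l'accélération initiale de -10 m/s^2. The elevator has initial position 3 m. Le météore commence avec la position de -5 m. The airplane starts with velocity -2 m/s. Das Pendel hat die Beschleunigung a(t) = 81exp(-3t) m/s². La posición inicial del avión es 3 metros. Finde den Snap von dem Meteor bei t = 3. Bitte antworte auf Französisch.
Pour résoudre ceci, nous devons prendre 2 dérivées de notre équation de l'accélération a(t) = 4. En prenant d/dt de a(t), nous trouvons j(t) = 0. En dérivant le jerk, nous obtenons le snap: s(t) = 0. Nous avons le snap s(t) = 0. En substituant t = 3: s(3) = 0.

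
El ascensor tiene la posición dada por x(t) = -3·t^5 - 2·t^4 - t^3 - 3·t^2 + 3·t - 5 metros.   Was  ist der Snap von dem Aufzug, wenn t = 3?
Um dies zu lösen, müssen wir 4 Ableitungen unserer Gleichung für die Position x(t) = -3·t^5 - 2·t^4 - t^3 - 3·t^2 + 3·t - 5 nehmen. Durch Ableiten von der Position erhalten wir die Geschwindigkeit: v(t) = -15·t^4 - 8·t^3 - 3·t^2 - 6·t + 3. Mit d/dt von v(t) finden wir a(t) = -60·t^3 - 24·t^2 - 6·t - 6. Mit d/dt von a(t) finden wir j(t) = -180·t^2 - 48·t - 6. Durch Ableiten von dem Ruck erhalten wir den Snap: s(t) = -360·t - 48. Mit s(t) = -360·t - 48 und Einsetzen von t = 3, finden wir s = -1128.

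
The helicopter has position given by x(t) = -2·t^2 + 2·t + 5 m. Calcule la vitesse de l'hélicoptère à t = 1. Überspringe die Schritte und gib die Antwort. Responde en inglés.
v(1) = -2.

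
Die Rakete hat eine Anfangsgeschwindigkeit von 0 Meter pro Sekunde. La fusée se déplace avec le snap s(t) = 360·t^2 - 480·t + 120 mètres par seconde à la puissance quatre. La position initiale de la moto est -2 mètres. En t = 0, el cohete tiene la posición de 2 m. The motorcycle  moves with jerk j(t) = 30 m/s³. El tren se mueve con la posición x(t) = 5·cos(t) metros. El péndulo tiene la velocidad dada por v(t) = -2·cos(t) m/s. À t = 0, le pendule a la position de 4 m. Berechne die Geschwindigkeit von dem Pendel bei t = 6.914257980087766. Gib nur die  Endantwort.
v(6.914257980087766) = -1.61479016788669.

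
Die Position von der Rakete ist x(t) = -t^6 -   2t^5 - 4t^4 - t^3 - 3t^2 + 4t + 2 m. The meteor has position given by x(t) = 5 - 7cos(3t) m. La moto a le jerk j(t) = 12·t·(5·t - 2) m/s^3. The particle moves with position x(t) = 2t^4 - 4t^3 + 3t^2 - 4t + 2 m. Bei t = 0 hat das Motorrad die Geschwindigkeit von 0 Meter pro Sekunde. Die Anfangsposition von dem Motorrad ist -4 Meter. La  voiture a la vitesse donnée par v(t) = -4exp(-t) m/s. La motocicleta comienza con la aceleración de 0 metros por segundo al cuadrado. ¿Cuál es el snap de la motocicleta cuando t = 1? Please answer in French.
En partant du jerk j(t) = 12·t·(5·t - 2), nous prenons 1 dérivée. La dérivée du jerk donne le snap: s(t) = 120·t - 24. De l'équation du snap s(t) = 120·t - 24, nous substituons t = 1 pour obtenir s = 96.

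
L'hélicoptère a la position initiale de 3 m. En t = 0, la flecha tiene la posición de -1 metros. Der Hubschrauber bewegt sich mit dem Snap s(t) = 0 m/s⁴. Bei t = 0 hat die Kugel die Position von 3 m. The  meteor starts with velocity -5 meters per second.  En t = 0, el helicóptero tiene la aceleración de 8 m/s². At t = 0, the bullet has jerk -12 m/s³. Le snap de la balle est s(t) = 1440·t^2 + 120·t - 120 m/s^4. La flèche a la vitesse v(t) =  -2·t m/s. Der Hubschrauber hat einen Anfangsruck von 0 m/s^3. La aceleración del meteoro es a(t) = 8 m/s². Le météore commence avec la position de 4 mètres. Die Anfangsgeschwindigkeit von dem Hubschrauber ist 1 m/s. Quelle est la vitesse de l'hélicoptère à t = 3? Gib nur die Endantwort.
À t = 3, v = 25.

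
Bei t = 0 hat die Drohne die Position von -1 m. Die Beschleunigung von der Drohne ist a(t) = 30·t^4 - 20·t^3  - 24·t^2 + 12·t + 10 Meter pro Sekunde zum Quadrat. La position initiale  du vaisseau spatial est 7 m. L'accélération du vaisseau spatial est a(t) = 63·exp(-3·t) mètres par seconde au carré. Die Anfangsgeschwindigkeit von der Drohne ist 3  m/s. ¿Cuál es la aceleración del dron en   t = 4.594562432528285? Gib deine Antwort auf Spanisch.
Usando a(t) = 30·t^4 - 20·t^3 - 24·t^2 + 12·t + 10 y sustituyendo t = 4.594562432528285, encontramos a = 10987.6380313346.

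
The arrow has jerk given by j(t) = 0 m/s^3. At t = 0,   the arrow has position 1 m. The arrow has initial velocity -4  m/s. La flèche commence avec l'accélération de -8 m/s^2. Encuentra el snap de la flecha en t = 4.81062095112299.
Para resolver esto, necesitamos tomar 1 derivada de nuestra ecuación de la sacudida j(t) = 0. Derivando la sacudida, obtenemos el snap: s(t) = 0. De la ecuación del snap s(t) = 0, sustituimos t = 4.81062095112299 para obtener s = 0.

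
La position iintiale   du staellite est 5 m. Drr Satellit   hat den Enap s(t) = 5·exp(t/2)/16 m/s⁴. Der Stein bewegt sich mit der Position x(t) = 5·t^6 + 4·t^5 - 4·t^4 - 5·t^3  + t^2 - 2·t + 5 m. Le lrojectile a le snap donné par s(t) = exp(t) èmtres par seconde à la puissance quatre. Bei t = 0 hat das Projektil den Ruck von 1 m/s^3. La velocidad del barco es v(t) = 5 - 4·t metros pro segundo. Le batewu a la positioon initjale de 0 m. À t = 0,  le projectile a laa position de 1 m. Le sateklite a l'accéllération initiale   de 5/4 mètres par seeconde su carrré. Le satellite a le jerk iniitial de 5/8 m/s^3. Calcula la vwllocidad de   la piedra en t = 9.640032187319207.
Debemos derivar nuestra ecuación de la posición x(t) = 5·t^6 + 4·t^5 - 4·t^4 - 5·t^3 + t^2 - 2·t + 5 1 vez. La derivada de la posición da la velocidad: v(t) = 30·t^5 + 20·t^4 - 16·t^3 - 15·t^2 + 2·t - 2. Tenemos la velocidad v(t) = 30·t^5 + 20·t^4 - 16·t^3 - 15·t^2 + 2·t - 2. Sustituyendo t = 9.640032187319207: v(9.640032187319207) = 2654557.26773050.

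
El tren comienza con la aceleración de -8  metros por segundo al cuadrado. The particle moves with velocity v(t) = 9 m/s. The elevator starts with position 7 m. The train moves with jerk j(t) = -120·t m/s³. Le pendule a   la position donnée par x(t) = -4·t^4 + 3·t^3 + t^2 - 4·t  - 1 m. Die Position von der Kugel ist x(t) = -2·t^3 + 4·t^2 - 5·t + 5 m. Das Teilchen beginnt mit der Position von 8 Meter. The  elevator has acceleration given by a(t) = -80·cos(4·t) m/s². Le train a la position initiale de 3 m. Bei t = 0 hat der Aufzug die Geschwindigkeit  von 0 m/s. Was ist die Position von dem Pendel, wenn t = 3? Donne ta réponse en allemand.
Mit x(t) = -4·t^4 + 3·t^3 + t^2 - 4·t - 1 und Einsetzen von t = 3, finden wir x = -247.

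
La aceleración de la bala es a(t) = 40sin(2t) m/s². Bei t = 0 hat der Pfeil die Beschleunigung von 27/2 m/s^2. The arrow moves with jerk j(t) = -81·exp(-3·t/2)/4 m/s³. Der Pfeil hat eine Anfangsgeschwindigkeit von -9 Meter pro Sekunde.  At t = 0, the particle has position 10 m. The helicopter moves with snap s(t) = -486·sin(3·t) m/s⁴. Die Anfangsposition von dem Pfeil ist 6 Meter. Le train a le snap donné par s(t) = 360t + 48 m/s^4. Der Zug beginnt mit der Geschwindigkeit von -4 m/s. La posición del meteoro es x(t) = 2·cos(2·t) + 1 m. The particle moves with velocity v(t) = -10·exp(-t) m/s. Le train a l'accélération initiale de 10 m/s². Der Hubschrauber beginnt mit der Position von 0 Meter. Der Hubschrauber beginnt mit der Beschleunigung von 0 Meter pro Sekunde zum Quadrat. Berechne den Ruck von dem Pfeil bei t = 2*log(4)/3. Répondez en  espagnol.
De la ecuación de la sacudida j(t) = -81·exp(-3·t/2)/4, sustituimos t = 2*log(4)/3 para obtener j = -81/16.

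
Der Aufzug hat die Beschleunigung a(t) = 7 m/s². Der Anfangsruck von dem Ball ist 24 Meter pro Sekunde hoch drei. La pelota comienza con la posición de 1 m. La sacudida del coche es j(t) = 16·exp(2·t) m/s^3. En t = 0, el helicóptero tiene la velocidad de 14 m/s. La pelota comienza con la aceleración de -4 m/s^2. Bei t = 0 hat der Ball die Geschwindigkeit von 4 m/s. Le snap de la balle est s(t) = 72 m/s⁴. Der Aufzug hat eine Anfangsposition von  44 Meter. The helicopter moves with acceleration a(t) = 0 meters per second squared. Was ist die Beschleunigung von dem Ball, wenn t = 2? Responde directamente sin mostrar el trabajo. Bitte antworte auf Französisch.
La réponse est 188.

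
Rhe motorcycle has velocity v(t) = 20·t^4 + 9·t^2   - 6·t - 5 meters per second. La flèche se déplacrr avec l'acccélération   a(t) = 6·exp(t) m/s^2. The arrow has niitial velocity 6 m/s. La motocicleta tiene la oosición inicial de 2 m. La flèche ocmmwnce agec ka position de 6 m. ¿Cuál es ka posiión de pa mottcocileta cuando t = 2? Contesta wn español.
Necesitamos integrar nuestra ecuación de la velocidad v(t) = 20·t^4 + 9·t^2 - 6·t - 5 1 vez. La antiderivada de la velocidad es la posición. Usando x(0) = 2, obtenemos x(t) = 4·t^5 + 3·t^3 - 3·t^2 - 5·t + 2. Tenemos la posición x(t) = 4·t^5 + 3·t^3 - 3·t^2 - 5·t + 2. Sustituyendo t = 2: x(2) = 132.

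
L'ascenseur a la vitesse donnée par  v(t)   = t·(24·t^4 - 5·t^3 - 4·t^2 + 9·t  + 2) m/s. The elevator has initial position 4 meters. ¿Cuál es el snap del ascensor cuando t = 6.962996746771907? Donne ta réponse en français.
En partant de la vitesse v(t) = t·(24·t^4 - 5·t^3 - 4·t^2 + 9·t + 2), nous prenons 3 dérivées. La dérivée de la vitesse donne l'accélération: a(t) = 24·t^4 - 5·t^3 - 4·t^2 + t·(96·t^3 - 15·t^2 - 8·t + 9) + 9·t + 2. En prenant d/dt de a(t), nous trouvons j(t) = 192·t^3 - 30·t^2 + t·(288·t^2 - 30·t - 8) - 16·t + 18. La dérivée du jerk donne le snap: s(t) = 864·t^2 + t·(576·t - 30) - 90·t - 24. En utilisant s(t) = 864·t^2 + t·(576·t - 30) - 90·t - 24 et en substituant t = 6.962996746771907, nous trouvons s = 68956.4265119882.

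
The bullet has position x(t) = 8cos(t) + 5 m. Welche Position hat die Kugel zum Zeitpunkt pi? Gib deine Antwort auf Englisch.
Using x(t) = 8·cos(t) + 5 and substituting t = pi, we find x = -3.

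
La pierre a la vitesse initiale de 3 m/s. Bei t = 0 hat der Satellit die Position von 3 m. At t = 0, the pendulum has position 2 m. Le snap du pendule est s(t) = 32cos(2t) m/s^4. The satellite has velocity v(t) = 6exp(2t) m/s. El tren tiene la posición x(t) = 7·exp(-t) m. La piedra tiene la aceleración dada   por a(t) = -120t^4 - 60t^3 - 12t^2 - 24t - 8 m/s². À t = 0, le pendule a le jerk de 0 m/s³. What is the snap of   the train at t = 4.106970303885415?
We must differentiate our position equation x(t) = 7·exp(-t) 4 times. Differentiating position, we get velocity: v(t) = -7·exp(-t). Differentiating velocity, we get acceleration: a(t) = 7·exp(-t). The derivative of acceleration gives jerk: j(t) = -7·exp(-t). Differentiating jerk, we get snap: s(t) = 7·exp(-t). We have snap s(t) = 7·exp(-t). Substituting t = 4.106970303885415: s(4.106970303885415) = 0.115202923339647.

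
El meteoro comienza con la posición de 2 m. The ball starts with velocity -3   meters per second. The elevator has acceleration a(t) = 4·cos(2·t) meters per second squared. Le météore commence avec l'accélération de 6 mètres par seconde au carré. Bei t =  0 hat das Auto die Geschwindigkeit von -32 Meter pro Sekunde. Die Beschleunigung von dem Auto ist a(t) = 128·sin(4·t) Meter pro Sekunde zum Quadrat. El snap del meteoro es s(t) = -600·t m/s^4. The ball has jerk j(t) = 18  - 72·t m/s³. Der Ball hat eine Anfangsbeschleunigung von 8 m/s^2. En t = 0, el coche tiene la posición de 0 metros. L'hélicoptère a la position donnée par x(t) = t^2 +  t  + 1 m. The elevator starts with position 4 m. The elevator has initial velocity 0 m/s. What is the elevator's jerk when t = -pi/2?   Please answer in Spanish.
Para resolver esto, necesitamos tomar 1 derivada de nuestra ecuación de la aceleración a(t) = 4·cos(2·t). Derivando la aceleración, obtenemos la sacudida: j(t) = -8·sin(2·t). Tenemos la sacudida j(t) = -8·sin(2·t). Sustituyendo t = -pi/2: j(-pi/2) = 0.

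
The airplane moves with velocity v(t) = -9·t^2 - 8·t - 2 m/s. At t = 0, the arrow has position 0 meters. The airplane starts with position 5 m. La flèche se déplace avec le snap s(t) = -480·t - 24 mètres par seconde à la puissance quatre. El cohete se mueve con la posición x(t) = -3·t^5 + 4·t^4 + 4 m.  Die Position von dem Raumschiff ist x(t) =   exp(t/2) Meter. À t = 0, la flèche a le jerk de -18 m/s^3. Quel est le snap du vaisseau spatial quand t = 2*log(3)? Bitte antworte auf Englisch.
We must differentiate our position equation x(t) = exp(t/2) 4 times. The derivative of position gives velocity: v(t) = exp(t/2)/2. Taking d/dt of v(t), we find a(t) = exp(t/2)/4. Taking d/dt of a(t), we find j(t) = exp(t/2)/8. Taking d/dt of j(t), we find s(t) = exp(t/2)/16. From the given snap equation s(t) = exp(t/2)/16, we substitute t = 2*log(3) to get s = 3/16.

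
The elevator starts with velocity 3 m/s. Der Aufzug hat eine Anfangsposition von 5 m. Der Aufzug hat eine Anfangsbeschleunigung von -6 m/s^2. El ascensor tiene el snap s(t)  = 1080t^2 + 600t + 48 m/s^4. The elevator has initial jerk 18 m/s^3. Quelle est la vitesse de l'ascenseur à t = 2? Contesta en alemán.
Um dies zu lösen, müssen wir 3 Integrale unserer Gleichung für den Snap s(t) = 1080·t^2 + 600·t + 48 finden. Mit ∫s(t)dt und Anwendung von j(0) = 18, finden wir j(t) = 360·t^3 + 300·t^2 + 48·t + 18. Mit ∫j(t)dt und Anwendung von a(0) = -6, finden wir a(t) = 90·t^4 + 100·t^3 + 24·t^2 + 18·t - 6. Die Stammfunktion von der Beschleunigung ist die Geschwindigkeit. Mit v(0) = 3 erhalten wir v(t) = 18·t^5 + 25·t^4 + 8·t^3 + 9·t^2 - 6·t + 3. Aus der Gleichung für die Geschwindigkeit v(t) = 18·t^5 + 25·t^4 + 8·t^3 + 9·t^2 - 6·t + 3, setzen wir t = 2 ein und erhalten v = 1067.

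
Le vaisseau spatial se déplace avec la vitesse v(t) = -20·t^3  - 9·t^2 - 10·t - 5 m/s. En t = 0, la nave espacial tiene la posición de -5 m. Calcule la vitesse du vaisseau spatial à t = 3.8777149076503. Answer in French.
De l'équation de la vitesse v(t) = -20·t^3 - 9·t^2 - 10·t - 5, nous substituons t = 3.8777149076503 pour obtenir v = -1345.26581892626.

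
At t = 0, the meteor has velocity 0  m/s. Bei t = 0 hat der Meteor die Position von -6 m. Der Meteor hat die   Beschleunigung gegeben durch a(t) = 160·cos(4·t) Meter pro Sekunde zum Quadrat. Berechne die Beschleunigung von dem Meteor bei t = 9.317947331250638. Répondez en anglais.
From the given acceleration equation a(t) = 160·cos(4·t), we substitute t = 9.317947331250638 to get a = 145.612584677635.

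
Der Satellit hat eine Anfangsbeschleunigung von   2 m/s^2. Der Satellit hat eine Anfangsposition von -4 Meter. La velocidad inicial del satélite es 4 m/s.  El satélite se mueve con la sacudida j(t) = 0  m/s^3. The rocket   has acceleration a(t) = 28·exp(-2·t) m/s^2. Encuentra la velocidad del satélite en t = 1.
Partiendo de la sacudida j(t) = 0, tomamos 2 integrales. Tomando ∫j(t)dt y aplicando a(0) = 2, encontramos a(t) = 2. Tomando ∫a(t)dt y aplicando v(0) = 4, encontramos v(t) = 2·t + 4. De la ecuación de la velocidad v(t) = 2·t + 4, sustituimos t = 1 para obtener v = 6.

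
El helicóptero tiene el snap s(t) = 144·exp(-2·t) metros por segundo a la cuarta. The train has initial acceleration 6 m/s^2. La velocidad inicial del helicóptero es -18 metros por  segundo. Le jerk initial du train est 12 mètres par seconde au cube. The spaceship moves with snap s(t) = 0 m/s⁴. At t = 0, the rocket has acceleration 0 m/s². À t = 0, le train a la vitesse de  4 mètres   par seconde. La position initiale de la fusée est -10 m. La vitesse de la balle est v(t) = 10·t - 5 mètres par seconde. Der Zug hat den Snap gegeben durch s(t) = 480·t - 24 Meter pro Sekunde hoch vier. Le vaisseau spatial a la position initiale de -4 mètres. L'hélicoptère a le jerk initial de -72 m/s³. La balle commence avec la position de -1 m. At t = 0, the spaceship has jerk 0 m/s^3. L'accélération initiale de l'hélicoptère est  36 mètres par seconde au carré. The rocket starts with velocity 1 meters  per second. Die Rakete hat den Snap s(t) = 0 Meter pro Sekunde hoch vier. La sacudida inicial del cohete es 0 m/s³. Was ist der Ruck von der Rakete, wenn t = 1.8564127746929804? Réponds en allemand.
Wir müssen das Integral unserer Gleichung für den Snap s(t) = 0 1-mal finden. Mit ∫s(t)dt und Anwendung von j(0) = 0, finden wir j(t) = 0. Mit j(t) = 0 und Einsetzen von t = 1.8564127746929804, finden wir j = 0.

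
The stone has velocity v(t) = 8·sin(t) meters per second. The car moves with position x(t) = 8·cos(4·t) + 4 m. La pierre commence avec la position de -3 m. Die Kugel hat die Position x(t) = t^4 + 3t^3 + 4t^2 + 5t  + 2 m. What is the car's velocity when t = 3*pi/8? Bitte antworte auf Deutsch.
Wir müssen unsere Gleichung für die Position x(t) = 8·cos(4·t) + 4 1-mal ableiten. Die Ableitung von der Position ergibt die Geschwindigkeit: v(t) = -32·sin(4·t). Aus der Gleichung für die Geschwindigkeit v(t) = -32·sin(4·t), setzen wir t = 3*pi/8 ein und erhalten v = 32.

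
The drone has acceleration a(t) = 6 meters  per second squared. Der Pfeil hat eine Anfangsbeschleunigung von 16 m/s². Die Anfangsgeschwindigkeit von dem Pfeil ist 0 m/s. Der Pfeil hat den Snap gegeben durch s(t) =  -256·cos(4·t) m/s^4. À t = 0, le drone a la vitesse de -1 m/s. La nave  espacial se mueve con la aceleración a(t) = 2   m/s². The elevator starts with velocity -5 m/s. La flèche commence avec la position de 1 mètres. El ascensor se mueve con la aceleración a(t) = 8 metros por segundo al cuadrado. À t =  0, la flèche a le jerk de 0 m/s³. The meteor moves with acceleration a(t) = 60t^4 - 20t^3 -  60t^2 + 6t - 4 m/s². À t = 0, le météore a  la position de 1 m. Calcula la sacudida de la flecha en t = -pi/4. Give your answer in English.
To solve this, we need to take 1 integral of our snap equation s(t) = -256·cos(4·t). Integrating snap and using the initial condition j(0) = 0, we get j(t) = -64·sin(4·t). From the given jerk equation j(t) = -64·sin(4·t), we substitute t = -pi/4 to get j = 0.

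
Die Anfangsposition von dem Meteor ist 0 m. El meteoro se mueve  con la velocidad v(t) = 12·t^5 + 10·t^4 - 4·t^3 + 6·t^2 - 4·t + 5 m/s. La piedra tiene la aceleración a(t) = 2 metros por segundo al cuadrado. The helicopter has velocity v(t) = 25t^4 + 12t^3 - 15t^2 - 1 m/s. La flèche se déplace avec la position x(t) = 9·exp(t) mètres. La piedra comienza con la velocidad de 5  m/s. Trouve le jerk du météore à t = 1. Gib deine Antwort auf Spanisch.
Para resolver esto, necesitamos tomar 2 derivadas de nuestra ecuación de la velocidad v(t) = 12·t^5 + 10·t^4 - 4·t^3 + 6·t^2 - 4·t + 5. Derivando la velocidad, obtenemos la aceleración: a(t) = 60·t^4 + 40·t^3 - 12·t^2 + 12·t - 4. Derivando la aceleración, obtenemos la sacudida: j(t) = 240·t^3 + 120·t^2 - 24·t + 12. Usando j(t) = 240·t^3 + 120·t^2 - 24·t + 12 y sustituyendo t = 1, encontramos j = 348.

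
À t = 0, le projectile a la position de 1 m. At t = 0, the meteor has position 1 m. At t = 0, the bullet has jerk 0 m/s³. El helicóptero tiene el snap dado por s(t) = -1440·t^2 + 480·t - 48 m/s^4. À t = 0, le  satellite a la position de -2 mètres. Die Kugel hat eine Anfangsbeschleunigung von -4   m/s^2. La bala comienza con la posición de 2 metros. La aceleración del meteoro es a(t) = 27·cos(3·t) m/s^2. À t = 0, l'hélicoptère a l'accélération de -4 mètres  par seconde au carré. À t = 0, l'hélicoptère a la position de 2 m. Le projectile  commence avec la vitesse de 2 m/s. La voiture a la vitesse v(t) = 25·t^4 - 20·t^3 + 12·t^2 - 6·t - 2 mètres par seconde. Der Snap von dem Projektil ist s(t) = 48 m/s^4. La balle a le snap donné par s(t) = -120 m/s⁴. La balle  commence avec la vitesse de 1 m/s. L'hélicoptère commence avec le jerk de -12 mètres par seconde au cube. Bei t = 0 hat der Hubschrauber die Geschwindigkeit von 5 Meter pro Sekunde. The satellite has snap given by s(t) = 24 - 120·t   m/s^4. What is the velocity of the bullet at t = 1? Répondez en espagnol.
Necesitamos integrar nuestra ecuación del snap s(t) = -120 3 veces. La antiderivada del snap, con j(0) = 0, da la sacudida: j(t) = -120·t. La integral de la sacudida, con a(0) = -4, da la aceleración: a(t) = -60·t^2 - 4. La antiderivada de la aceleración, con v(0) = 1, da la velocidad: v(t) = -20·t^3 - 4·t + 1. Usando v(t) = -20·t^3 - 4·t + 1 y sustituyendo t = 1, encontramos v = -23.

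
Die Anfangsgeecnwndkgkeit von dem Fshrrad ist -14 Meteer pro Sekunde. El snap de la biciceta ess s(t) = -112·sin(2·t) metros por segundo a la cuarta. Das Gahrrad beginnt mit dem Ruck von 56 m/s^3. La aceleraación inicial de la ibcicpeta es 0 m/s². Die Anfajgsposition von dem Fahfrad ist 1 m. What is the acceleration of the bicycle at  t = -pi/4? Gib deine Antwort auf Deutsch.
Wir müssen unsere Gleichung für den Snap s(t) = -112·sin(2·t) 2-mal integrieren. Mit ∫s(t)dt und Anwendung von j(0) = 56, finden wir j(t) = 56·cos(2·t). Mit ∫j(t)dt und Anwendung von a(0) = 0, finden wir a(t) = 28·sin(2·t). Mit a(t) = 28·sin(2·t) und Einsetzen von t = -pi/4, finden wir a = -28.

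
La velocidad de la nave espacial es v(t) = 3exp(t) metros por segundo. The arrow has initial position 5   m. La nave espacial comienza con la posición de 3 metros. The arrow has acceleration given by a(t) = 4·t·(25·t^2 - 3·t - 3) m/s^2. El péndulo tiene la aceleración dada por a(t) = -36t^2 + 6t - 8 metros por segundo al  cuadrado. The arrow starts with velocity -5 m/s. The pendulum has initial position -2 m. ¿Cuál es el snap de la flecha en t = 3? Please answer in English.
Starting from acceleration a(t) = 4·t·(25·t^2 - 3·t - 3), we take 2 derivatives. Differentiating acceleration, we get jerk: j(t) = 100·t^2 + 4·t·(50·t - 3) - 12·t - 12. The derivative of jerk gives snap: s(t) = 600·t - 24. Using s(t) = 600·t - 24 and substituting t = 3, we find s = 1776.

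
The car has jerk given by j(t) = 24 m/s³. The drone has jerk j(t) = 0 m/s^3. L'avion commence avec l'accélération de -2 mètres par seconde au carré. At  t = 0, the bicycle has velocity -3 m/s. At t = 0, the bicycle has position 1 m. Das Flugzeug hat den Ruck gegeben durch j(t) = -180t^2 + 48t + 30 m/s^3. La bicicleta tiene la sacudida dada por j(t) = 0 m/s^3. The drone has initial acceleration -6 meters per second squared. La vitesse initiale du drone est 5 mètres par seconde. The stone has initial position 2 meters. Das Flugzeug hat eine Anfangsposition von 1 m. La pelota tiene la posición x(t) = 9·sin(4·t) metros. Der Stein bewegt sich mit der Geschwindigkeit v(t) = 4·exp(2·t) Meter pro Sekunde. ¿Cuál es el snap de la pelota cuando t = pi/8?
Para resolver esto, necesitamos tomar 4 derivadas de nuestra ecuación de la posición x(t) = 9·sin(4·t). La derivada de la posición da la velocidad: v(t) = 36·cos(4·t). Derivando la velocidad, obtenemos la aceleración: a(t) = -144·sin(4·t). La derivada de la aceleración da la sacudida: j(t) = -576·cos(4·t). La derivada de la sacudida da el snap: s(t) = 2304·sin(4·t). De la ecuación del snap s(t) = 2304·sin(4·t), sustituimos t = pi/8 para obtener s = 2304.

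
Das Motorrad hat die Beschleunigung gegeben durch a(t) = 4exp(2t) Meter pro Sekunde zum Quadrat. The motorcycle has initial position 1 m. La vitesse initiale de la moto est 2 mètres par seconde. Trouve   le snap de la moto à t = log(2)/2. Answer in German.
Wir müssen unsere Gleichung für die Beschleunigung a(t) = 4·exp(2·t) 2-mal ableiten. Durch Ableiten von der Beschleunigung erhalten wir den Ruck: j(t) = 8·exp(2·t). Die Ableitung von dem Ruck ergibt den Snap: s(t) = 16·exp(2·t). Wir haben den Snap s(t) = 16·exp(2·t). Durch Einsetzen von t = log(2)/2: s(log(2)/2) = 32.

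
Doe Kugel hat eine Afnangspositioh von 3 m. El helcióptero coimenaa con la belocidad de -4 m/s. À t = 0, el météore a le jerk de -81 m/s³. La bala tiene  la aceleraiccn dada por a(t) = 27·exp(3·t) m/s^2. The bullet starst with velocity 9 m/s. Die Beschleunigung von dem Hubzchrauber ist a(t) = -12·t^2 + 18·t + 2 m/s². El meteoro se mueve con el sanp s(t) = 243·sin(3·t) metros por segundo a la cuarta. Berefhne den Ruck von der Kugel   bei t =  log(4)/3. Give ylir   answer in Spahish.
Debemos derivar nuestra ecuación de la aceleración a(t) = 27·exp(3·t) 1 vez. Tomando d/dt de a(t), encontramos j(t) = 81·exp(3·t). De la ecuación de la sacudida j(t) = 81·exp(3·t), sustituimos t = log(4)/3 para obtener j = 324.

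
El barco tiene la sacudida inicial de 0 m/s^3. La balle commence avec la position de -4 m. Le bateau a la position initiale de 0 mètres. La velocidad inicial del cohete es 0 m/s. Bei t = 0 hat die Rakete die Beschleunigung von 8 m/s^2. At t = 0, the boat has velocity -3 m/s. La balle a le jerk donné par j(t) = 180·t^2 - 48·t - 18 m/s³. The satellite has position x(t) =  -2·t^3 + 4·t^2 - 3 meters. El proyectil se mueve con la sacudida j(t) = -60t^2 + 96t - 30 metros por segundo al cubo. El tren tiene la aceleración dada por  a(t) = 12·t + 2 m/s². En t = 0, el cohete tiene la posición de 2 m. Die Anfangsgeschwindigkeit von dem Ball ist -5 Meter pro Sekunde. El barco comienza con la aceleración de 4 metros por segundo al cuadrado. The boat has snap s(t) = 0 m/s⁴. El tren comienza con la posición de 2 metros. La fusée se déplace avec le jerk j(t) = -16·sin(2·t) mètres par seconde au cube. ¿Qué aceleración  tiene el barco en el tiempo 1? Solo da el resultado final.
La aceleración en t = 1 es a = 4.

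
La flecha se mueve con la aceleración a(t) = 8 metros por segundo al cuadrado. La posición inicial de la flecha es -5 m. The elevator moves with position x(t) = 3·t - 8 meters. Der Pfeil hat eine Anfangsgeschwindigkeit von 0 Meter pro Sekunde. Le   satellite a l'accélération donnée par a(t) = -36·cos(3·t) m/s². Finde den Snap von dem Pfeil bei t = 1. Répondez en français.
En partant de l'accélération a(t) = 8, nous prenons 2 dérivées. En dérivant l'accélération, nous obtenons le jerk: j(t) = 0. La dérivée du jerk donne le snap: s(t) = 0. En utilisant s(t) = 0 et en substituant t = 1, nous trouvons s = 0.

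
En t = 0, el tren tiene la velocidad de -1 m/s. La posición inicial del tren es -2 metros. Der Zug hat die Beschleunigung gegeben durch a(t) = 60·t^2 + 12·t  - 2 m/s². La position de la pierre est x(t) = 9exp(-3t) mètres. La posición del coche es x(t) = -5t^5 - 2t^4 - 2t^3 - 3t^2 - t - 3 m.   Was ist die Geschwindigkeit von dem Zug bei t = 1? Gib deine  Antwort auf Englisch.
To find the answer, we compute 1 integral of a(t) = 60·t^2 + 12·t - 2. Finding the antiderivative of a(t) and using v(0) = -1: v(t) = 20·t^3 + 6·t^2 - 2·t - 1. Using v(t) = 20·t^3 + 6·t^2 - 2·t - 1 and substituting t = 1, we find v = 23.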